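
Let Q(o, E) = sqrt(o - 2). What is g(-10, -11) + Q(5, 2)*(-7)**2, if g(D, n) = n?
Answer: -11 + 49*sqrt(3) ≈ 73.870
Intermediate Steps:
Q(o, E) = sqrt(-2 + o)
g(-10, -11) + Q(5, 2)*(-7)**2 = -11 + sqrt(-2 + 5)*(-7)**2 = -11 + sqrt(3)*49 = -11 + 49*sqrt(3)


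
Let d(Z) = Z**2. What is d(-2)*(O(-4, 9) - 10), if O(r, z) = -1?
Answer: -44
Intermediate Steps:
d(-2)*(O(-4, 9) - 10) = (-2)**2*(-1 - 10) = 4*(-11) = -44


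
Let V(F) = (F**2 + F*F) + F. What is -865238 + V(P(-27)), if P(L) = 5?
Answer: -865183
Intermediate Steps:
V(F) = F + 2*F**2 (V(F) = (F**2 + F**2) + F = 2*F**2 + F = F + 2*F**2)
-865238 + V(P(-27)) = -865238 + 5*(1 + 2*5) = -865238 + 5*(1 + 10) = -865238 + 5*11 = -865238 + 55 = -865183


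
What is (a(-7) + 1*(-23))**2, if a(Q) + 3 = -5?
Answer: 961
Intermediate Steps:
a(Q) = -8 (a(Q) = -3 - 5 = -8)
(a(-7) + 1*(-23))**2 = (-8 + 1*(-23))**2 = (-8 - 23)**2 = (-31)**2 = 961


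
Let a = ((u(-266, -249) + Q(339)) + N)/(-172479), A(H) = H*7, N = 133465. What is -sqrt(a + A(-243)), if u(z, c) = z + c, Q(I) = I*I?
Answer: -5*I*sqrt(2025832431894)/172479 ≈ -41.261*I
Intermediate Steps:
Q(I) = I**2
u(z, c) = c + z
A(H) = 7*H
a = -247871/172479 (a = (((-249 - 266) + 339**2) + 133465)/(-172479) = ((-515 + 114921) + 133465)*(-1/172479) = (114406 + 133465)*(-1/172479) = 247871*(-1/172479) = -247871/172479 ≈ -1.4371)
-sqrt(a + A(-243)) = -sqrt(-247871/172479 + 7*(-243)) = -sqrt(-247871/172479 - 1701) = -sqrt(-293634650/172479) = -5*I*sqrt(2025832431894)/172479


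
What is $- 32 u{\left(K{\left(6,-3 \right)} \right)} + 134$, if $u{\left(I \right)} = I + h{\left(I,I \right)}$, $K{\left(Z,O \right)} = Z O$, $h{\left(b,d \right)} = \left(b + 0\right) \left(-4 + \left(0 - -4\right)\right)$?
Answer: $710$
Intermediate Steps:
$h{\left(b,d \right)} = 0$ ($h{\left(b,d \right)} = b \left(-4 + \left(0 + 4\right)\right) = b \left(-4 + 4\right) = b 0 = 0$)
$K{\left(Z,O \right)} = O Z$
$u{\left(I \right)} = I$ ($u{\left(I \right)} = I + 0 = I$)
$- 32 u{\left(K{\left(6,-3 \right)} \right)} + 134 = - 32 \left(\left(-3\right) 6\right) + 134 = \left(-32\right) \left(-18\right) + 134 = 576 + 134 = 710$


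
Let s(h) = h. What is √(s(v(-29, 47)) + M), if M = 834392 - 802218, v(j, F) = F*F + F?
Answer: √34430 ≈ 185.55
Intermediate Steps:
v(j, F) = F + F² (v(j, F) = F² + F = F + F²)
M = 32174
√(s(v(-29, 47)) + M) = √(47*(1 + 47) + 32174) = √(47*48 + 32174) = √(2256 + 32174) = √34430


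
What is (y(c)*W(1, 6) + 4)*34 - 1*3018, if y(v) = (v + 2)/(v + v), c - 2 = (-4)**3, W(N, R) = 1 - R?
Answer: -91892/31 ≈ -2964.3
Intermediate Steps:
c = -62 (c = 2 + (-4)**3 = 2 - 64 = -62)
y(v) = (2 + v)/(2*v) (y(v) = (2 + v)/((2*v)) = (2 + v)*(1/(2*v)) = (2 + v)/(2*v))
(y(c)*W(1, 6) + 4)*34 - 1*3018 = (((1/2)*(2 - 62)/(-62))*(1 - 1*6) + 4)*34 - 1*3018 = (((1/2)*(-1/62)*(-60))*(1 - 6) + 4)*34 - 3018 = ((15/31)*(-5) + 4)*34 - 3018 = (-75/31 + 4)*34 - 3018 = (49/31)*34 - 3018 = 1666/31 - 3018 = -91892/31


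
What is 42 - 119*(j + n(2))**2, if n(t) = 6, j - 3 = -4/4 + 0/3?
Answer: -7574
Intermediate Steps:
j = 2 (j = 3 + (-4/4 + 0/3) = 3 + (-4*1/4 + 0*(1/3)) = 3 + (-1 + 0) = 3 - 1 = 2)
42 - 119*(j + n(2))**2 = 42 - 119*(2 + 6)**2 = 42 - 119*8**2 = 42 - 119*64 = 42 - 7616 = -7574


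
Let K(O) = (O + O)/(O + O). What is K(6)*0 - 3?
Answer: -3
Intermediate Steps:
K(O) = 1 (K(O) = (2*O)/((2*O)) = (2*O)*(1/(2*O)) = 1)
K(6)*0 - 3 = 1*0 - 3 = 0 - 3 = -3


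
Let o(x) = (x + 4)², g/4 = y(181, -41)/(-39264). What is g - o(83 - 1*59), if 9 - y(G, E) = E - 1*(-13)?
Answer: -7695781/9816 ≈ -784.00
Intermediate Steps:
y(G, E) = -4 - E (y(G, E) = 9 - (E - 1*(-13)) = 9 - (E + 13) = 9 - (13 + E) = 9 + (-13 - E) = -4 - E)
g = -37/9816 (g = 4*((-4 - 1*(-41))/(-39264)) = 4*((-4 + 41)*(-1/39264)) = 4*(37*(-1/39264)) = 4*(-37/39264) = -37/9816 ≈ -0.0037694)
o(x) = (4 + x)²
g - o(83 - 1*59) = -37/9816 - (4 + (83 - 1*59))² = -37/9816 - (4 + (83 - 59))² = -37/9816 - (4 + 24)² = -37/9816 - 1*28² = -37/9816 - 1*784 = -37/9816 - 784 = -7695781/9816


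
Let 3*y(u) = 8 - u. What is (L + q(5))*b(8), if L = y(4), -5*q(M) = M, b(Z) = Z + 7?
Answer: 5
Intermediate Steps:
b(Z) = 7 + Z
q(M) = -M/5
y(u) = 8/3 - u/3 (y(u) = (8 - u)/3 = 8/3 - u/3)
L = 4/3 (L = 8/3 - ⅓*4 = 8/3 - 4/3 = 4/3 ≈ 1.3333)
(L + q(5))*b(8) = (4/3 - ⅕*5)*(7 + 8) = (4/3 - 1)*15 = (⅓)*15 = 5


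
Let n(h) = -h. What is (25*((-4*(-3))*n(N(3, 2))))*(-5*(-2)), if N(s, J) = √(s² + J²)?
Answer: -3000*√13 ≈ -10817.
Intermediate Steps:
N(s, J) = √(J² + s²)
(25*((-4*(-3))*n(N(3, 2))))*(-5*(-2)) = (25*((-4*(-3))*(-√(2² + 3²))))*(-5*(-2)) = (25*(12*(-√(4 + 9))))*10 = (25*(12*(-√13)))*10 = (25*(-12*√13))*10 = -300*√13*10 = -3000*√13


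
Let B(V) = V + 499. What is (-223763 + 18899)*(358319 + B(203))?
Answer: -73550478144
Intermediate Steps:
B(V) = 499 + V
(-223763 + 18899)*(358319 + B(203)) = (-223763 + 18899)*(358319 + (499 + 203)) = -204864*(358319 + 702) = -204864*359021 = -73550478144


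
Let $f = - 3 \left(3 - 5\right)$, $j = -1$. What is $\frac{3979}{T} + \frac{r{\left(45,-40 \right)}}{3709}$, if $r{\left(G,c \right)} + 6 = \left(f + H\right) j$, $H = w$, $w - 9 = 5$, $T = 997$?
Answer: $\frac{14732189}{3697873} \approx 3.984$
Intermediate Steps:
$w = 14$ ($w = 9 + 5 = 14$)
$H = 14$
$f = 6$ ($f = \left(-3\right) \left(-2\right) = 6$)
$r{\left(G,c \right)} = -26$ ($r{\left(G,c \right)} = -6 + \left(6 + 14\right) \left(-1\right) = -6 + 20 \left(-1\right) = -6 - 20 = -26$)
$\frac{3979}{T} + \frac{r{\left(45,-40 \right)}}{3709} = \frac{3979}{997} - \frac{26}{3709} = \frac{14732189}{3697873}$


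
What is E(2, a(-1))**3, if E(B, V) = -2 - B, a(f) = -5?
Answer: -64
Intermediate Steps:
E(2, a(-1))**3 = (-2 - 1*2)**3 = (-2 - 2)**3 = (-4)**3 = -64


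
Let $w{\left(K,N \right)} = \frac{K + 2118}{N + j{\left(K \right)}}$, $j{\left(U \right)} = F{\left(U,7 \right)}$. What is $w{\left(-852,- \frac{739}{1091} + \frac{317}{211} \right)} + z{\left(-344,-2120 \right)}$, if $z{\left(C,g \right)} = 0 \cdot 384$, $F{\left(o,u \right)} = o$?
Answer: $- \frac{48572411}{32656889} \approx -1.4874$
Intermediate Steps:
$j{\left(U \right)} = U$
$w{\left(K,N \right)} = \frac{2118 + K}{K + N}$ ($w{\left(K,N \right)} = \frac{K + 2118}{N + K} = \frac{2118 + K}{K + N}$)
$z{\left(C,g \right)} = 0$
$w{\left(-852,- \frac{739}{1091} + \frac{317}{211} \right)} + z{\left(-344,-2120 \right)} = \frac{2118 - 852}{-852 + \left(- \frac{739}{1091} + \frac{317}{211}\right)} + 0 = \frac{1}{-852 + \left(\left(-739\right) \frac{1}{1091} + 317 \cdot \frac{1}{211}\right)} 1266 + 0 = \frac{1}{-852 + \left(- \frac{739}{1091} + \frac{317}{211}\right)} 1266 + 0 = \frac{1}{-852 + \frac{189918}{230201}} \cdot 1266 + 0 = \frac{1}{- \frac{195941334}{230201}} \cdot 1266 + 0 = \left(- \frac{230201}{195941334}\right) 1266 + 0 = - \frac{48572411}{32656889} + 0 = - \frac{48572411}{32656889}$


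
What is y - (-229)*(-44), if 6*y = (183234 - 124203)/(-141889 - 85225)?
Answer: -4576821005/454228 ≈ -10076.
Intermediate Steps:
y = -19677/454228 (y = ((183234 - 124203)/(-141889 - 85225))/6 = (59031/(-227114))/6 = (59031*(-1/227114))/6 = (⅙)*(-59031/227114) = -19677/454228 ≈ -0.043320)
y - (-229)*(-44) = -19677/454228 - (-229)*(-44) = -19677/454228 - 1*10076 = -19677/454228 - 10076 = -4576821005/454228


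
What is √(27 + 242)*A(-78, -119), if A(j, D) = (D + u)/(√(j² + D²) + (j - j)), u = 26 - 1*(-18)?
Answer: -15*√5445905/4049 ≈ -8.6453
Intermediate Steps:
u = 44 (u = 26 + 18 = 44)
A(j, D) = (44 + D)/√(D² + j²) (A(j, D) = (D + 44)/(√(j² + D²) + (j - j)) = (44 + D)/(√(D² + j²) + 0) = (44 + D)/(√(D² + j²)) = (44 + D)/√(D² + j²))
√(27 + 242)*A(-78, -119) = √(27 + 242)*((44 - 119)/√((-119)² + (-78)²)) = √269*(-75/√(14161 + 6084)) = √269*(-75/√20245) = √269*((√20245/20245)*(-75)) = √269*(-15*√20245/4049) = -15*√5445905/4049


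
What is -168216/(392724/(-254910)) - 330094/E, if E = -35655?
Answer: 42472608791746/388960395 ≈ 1.0920e+5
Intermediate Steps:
-168216/(392724/(-254910)) - 330094/E = -168216/(392724/(-254910)) - 330094/(-35655) = -168216/(392724*(-1/254910)) - 330094*(-1/35655) = -168216/(-65454/42485) + 330094/35655 = -168216*(-42485/65454) + 330094/35655 = 1191109460/10909 + 330094/35655 = 42472608791746/388960395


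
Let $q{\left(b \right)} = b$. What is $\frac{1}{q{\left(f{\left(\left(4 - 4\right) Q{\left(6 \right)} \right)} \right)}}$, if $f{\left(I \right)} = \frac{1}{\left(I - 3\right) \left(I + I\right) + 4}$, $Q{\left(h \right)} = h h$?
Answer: $4$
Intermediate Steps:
$Q{\left(h \right)} = h^{2}$
$f{\left(I \right)} = \frac{1}{4 + 2 I \left(-3 + I\right)}$ ($f{\left(I \right)} = \frac{1}{\left(-3 + I\right) 2 I + 4} = \frac{1}{2 I \left(-3 + I\right) + 4} = \frac{1}{4 + 2 I \left(-3 + I\right)}$)
$\frac{1}{q{\left(f{\left(\left(4 - 4\right) Q{\left(6 \right)} \right)} \right)}} = \frac{1}{\frac{1}{2} \frac{1}{2 + \left(\left(4 - 4\right) 6^{2}\right)^{2} - 3 \left(4 - 4\right) 6^{2}}} = \frac{1}{\frac{1}{2} \frac{1}{2 + \left(0 \cdot 36\right)^{2} - 3 \cdot 0 \cdot 36}} = \frac{1}{\frac{1}{2} \frac{1}{2 + 0^{2} - 0}} = \frac{1}{\frac{1}{2} \frac{1}{2 + 0 + 0}} = \frac{1}{\frac{1}{2} \cdot \frac{1}{2}} = \frac{1}{\frac{1}{4}} = 4$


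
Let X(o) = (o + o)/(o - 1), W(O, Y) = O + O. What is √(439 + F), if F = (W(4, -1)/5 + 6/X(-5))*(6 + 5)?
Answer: √12405/5 ≈ 22.276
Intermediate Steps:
W(O, Y) = 2*O
X(o) = 2*o/(-1 + o) (X(o) = (2*o)/(-1 + o) = 2*o/(-1 + o))
F = 286/5 (F = ((2*4)/5 + 6/((2*(-5)/(-1 - 5))))*(6 + 5) = (8*(⅕) + 6/((2*(-5)/(-6))))*11 = (8/5 + 6/((2*(-5)*(-⅙))))*11 = (8/5 + 6/(5/3))*11 = (8/5 + 6*(⅗))*11 = (8/5 + 18/5)*11 = (26/5)*11 = 286/5 ≈ 57.200)
√(439 + F) = √(439 + 286/5) = √(2481/5) = √12405/5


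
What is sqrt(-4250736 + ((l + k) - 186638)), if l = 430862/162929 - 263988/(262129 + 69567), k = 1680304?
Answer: I*sqrt(125818580184353713807985055)/6755362198 ≈ 1660.4*I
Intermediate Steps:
l = 24975975275/13510724396 (l = 430862*(1/162929) - 263988/331696 = 430862/162929 - 263988*1/331696 = 430862/162929 - 65997/82924 = 24975975275/13510724396 ≈ 1.8486)
sqrt(-4250736 + ((l + k) - 186638)) = sqrt(-4250736 + ((24975975275/13510724396 + 1680304) - 186638)) = sqrt(-4250736 + (22702149221471659/13510724396 - 186638)) = sqrt(-4250736 + 20180534641651011/13510724396) = sqrt(-37249987934504445/13510724396) = I*sqrt(125818580184353713807985055)/6755362198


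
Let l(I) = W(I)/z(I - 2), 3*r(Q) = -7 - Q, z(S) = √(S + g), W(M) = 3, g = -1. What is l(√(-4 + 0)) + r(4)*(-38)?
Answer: 418/3 + 3/√(-3 + 2*I) ≈ 139.79 - 1.5121*I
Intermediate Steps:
z(S) = √(-1 + S) (z(S) = √(S - 1) = √(-1 + S))
r(Q) = -7/3 - Q/3 (r(Q) = (-7 - Q)/3 = -7/3 - Q/3)
l(I) = 3/√(-3 + I) (l(I) = 3/(√(-1 + (I - 2))) = 3/(√(-1 + (-2 + I))) = 3/(√(-3 + I)) = 3/√(-3 + I))
l(√(-4 + 0)) + r(4)*(-38) = 3/√(-3 + √(-4 + 0)) + (-7/3 - ⅓*4)*(-38) = 3/√(-3 + √(-4)) + (-7/3 - 4/3)*(-38) = 3/√(-3 + 2*I) - 11/3*(-38) = 3/√(-3 + 2*I) + 418/3 = 418/3 + 3/√(-3 + 2*I)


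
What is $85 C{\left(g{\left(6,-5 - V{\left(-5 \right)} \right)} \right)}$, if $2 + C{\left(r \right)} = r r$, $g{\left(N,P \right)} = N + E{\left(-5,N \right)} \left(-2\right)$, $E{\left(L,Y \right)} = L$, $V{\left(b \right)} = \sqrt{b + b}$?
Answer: $21590$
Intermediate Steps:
$V{\left(b \right)} = \sqrt{2} \sqrt{b}$ ($V{\left(b \right)} = \sqrt{2 b} = \sqrt{2} \sqrt{b}$)
$g{\left(N,P \right)} = 10 + N$ ($g{\left(N,P \right)} = N - -10 = N + 10 = 10 + N$)
$C{\left(r \right)} = -2 + r^{2}$ ($C{\left(r \right)} = -2 + r r = -2 + r^{2}$)
$85 C{\left(g{\left(6,-5 - V{\left(-5 \right)} \right)} \right)} = 85 \left(-2 + \left(10 + 6\right)^{2}\right) = 85 \left(-2 + 16^{2}\right) = 85 \left(-2 + 256\right) = 85 \cdot 254 = 21590$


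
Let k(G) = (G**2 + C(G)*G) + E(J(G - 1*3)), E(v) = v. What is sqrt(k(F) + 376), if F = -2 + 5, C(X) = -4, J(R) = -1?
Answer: 2*sqrt(93) ≈ 19.287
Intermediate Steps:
F = 3
k(G) = -1 + G**2 - 4*G (k(G) = (G**2 - 4*G) - 1 = -1 + G**2 - 4*G)
sqrt(k(F) + 376) = sqrt((-1 + 3**2 - 4*3) + 376) = sqrt((-1 + 9 - 12) + 376) = sqrt(-4 + 376) = sqrt(372) = 2*sqrt(93)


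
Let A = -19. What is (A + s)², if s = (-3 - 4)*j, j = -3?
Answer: 4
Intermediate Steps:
s = 21 (s = (-3 - 4)*(-3) = -7*(-3) = 21)
(A + s)² = (-19 + 21)² = 2² = 4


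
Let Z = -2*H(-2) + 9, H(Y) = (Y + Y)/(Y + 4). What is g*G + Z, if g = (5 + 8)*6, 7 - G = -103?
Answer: 8593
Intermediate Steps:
G = 110 (G = 7 - 1*(-103) = 7 + 103 = 110)
g = 78 (g = 13*6 = 78)
H(Y) = 2*Y/(4 + Y) (H(Y) = (2*Y)/(4 + Y) = 2*Y/(4 + Y))
Z = 13 (Z = -4*(-2)/(4 - 2) + 9 = -4*(-2)/2 + 9 = -2*(-2) + 9 = 4 + 9 = 13)
g*G + Z = 78*110 + 13 = 8580 + 13 = 8593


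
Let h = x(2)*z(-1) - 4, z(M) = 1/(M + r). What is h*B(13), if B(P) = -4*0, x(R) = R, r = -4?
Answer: 0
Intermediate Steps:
B(P) = 0
z(M) = 1/(-4 + M) (z(M) = 1/(M - 4) = 1/(-4 + M))
h = -22/5 (h = 2/(-4 - 1) - 4 = 2/(-5) - 4 = 2*(-⅕) - 4 = -⅖ - 4 = -22/5 ≈ -4.4000)
h*B(13) = -22/5*0 = 0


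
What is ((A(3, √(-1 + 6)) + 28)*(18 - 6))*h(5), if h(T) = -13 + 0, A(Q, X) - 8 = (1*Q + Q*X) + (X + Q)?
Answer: -6552 - 624*√5 ≈ -7947.3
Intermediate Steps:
A(Q, X) = 8 + X + 2*Q + Q*X (A(Q, X) = 8 + ((1*Q + Q*X) + (X + Q)) = 8 + ((Q + Q*X) + (Q + X)) = 8 + (X + 2*Q + Q*X) = 8 + X + 2*Q + Q*X)
h(T) = -13
((A(3, √(-1 + 6)) + 28)*(18 - 6))*h(5) = (((8 + √(-1 + 6) + 2*3 + 3*√(-1 + 6)) + 28)*(18 - 6))*(-13) = (((8 + √5 + 6 + 3*√5) + 28)*12)*(-13) = (((14 + 4*√5) + 28)*12)*(-13) = ((42 + 4*√5)*12)*(-13) = (504 + 48*√5)*(-13) = -6552 - 624*√5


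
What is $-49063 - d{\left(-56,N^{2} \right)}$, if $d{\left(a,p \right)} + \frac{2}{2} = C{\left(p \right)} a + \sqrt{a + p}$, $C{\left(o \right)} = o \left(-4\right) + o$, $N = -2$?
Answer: $-49734 - 2 i \sqrt{13} \approx -49734.0 - 7.2111 i$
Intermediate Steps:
$C{\left(o \right)} = - 3 o$ ($C{\left(o \right)} = - 4 o + o = - 3 o$)
$d{\left(a,p \right)} = -1 + \sqrt{a + p} - 3 a p$ ($d{\left(a,p \right)} = -1 + \left(- 3 p a + \sqrt{a + p}\right) = -1 - \left(- \sqrt{a + p} + 3 a p\right) = -1 + \sqrt{a + p} - 3 a p$)
$-49063 - d{\left(-56,N^{2} \right)} = -49063 - \left(-1 + \sqrt{-56 + \left(-2\right)^{2}} - - 168 \left(-2\right)^{2}\right) = -49063 - \left(-1 + \sqrt{-56 + 4} - \left(-168\right) 4\right) = -49063 - \left(-1 + \sqrt{-52} + 672\right) = -49063 - \left(-1 + 2 i \sqrt{13} + 672\right) = -49063 - \left(671 + 2 i \sqrt{13}\right) = -49734 - 2 i \sqrt{13}$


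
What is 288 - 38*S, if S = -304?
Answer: 11840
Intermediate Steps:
288 - 38*S = 288 - 38*(-304) = 288 + 11552 = 11840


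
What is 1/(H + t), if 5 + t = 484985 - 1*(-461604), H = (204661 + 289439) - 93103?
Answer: 1/1347581 ≈ 7.4207e-7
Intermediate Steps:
H = 400997 (H = 494100 - 93103 = 400997)
t = 946584 (t = -5 + (484985 - 1*(-461604)) = -5 + (484985 + 461604) = -5 + 946589 = 946584)
1/(H + t) = 1/(400997 + 946584) = 1/1347581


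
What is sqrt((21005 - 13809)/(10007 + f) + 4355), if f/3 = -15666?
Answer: sqrt(5958828735519)/36991 ≈ 65.991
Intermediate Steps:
f = -46998 (f = 3*(-15666) = -46998)
sqrt((21005 - 13809)/(10007 + f) + 4355) = sqrt((21005 - 13809)/(10007 - 46998) + 4355) = sqrt(7196/(-36991) + 4355) = sqrt(7196*(-1/36991) + 4355) = sqrt(-7196/36991 + 4355) = sqrt(161088609/36991) = sqrt(5958828735519)/36991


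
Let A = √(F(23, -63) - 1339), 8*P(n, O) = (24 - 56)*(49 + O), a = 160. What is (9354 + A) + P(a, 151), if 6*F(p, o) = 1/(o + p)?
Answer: 8554 + I*√4820415/60 ≈ 8554.0 + 36.592*I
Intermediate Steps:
F(p, o) = 1/(6*(o + p))
P(n, O) = -196 - 4*O (P(n, O) = ((24 - 56)*(49 + O))/8 = (-32*(49 + O))/8 = (-1568 - 32*O)/8 = -196 - 4*O)
A = I*√4820415/60 (A = √(1/(6*(-63 + 23)) - 1339) = √((⅙)/(-40) - 1339) = √((⅙)*(-1/40) - 1339) = √(-1/240 - 1339) = √(-321361/240) = I*√4820415/60 ≈ 36.592*I)
(9354 + A) + P(a, 151) = (9354 + I*√4820415/60) + (-196 - 4*151) = (9354 + I*√4820415/60) + (-196 - 604) = (9354 + I*√4820415/60) - 800 = 8554 + I*√4820415/60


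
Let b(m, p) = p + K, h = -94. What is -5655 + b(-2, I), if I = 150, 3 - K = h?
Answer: -5408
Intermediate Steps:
K = 97 (K = 3 - 1*(-94) = 3 + 94 = 97)
b(m, p) = 97 + p (b(m, p) = p + 97 = 97 + p)
-5655 + b(-2, I) = -5655 + (97 + 150) = -5655 + 247 = -5408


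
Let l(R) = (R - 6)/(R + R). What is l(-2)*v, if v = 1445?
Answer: 2890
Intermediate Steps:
l(R) = (-6 + R)/(2*R) (l(R) = (-6 + R)/((2*R)) = (-6 + R)*(1/(2*R)) = (-6 + R)/(2*R))
l(-2)*v = ((½)*(-6 - 2)/(-2))*1445 = ((½)*(-½)*(-8))*1445 = 2*1445 = 2890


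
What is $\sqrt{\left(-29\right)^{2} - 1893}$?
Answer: $2 i \sqrt{263} \approx 32.435 i$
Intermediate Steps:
$\sqrt{\left(-29\right)^{2} - 1893} = \sqrt{841 - 1893} = \sqrt{-1052} = 2 i \sqrt{263}$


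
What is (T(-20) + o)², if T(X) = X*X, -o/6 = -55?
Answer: 532900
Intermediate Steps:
o = 330 (o = -6*(-55) = 330)
T(X) = X²
(T(-20) + o)² = ((-20)² + 330)² = (400 + 330)² = 730² = 532900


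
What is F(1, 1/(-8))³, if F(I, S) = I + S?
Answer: 343/512 ≈ 0.66992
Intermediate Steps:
F(1, 1/(-8))³ = (1 + 1/(-8))³ = (1 - ⅛)³ = (7/8)³ = 343/512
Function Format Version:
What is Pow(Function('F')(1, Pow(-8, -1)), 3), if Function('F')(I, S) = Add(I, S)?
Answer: Rational(343, 512) ≈ 0.66992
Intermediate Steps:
Pow(Function('F')(1, Pow(-8, -1)), 3) = Pow(Add(1, Pow(-8, -1)), 3) = Pow(Add(1, Rational(-1, 8)), 3) = Pow(Rational(7, 8), 3) = Rational(343, 512)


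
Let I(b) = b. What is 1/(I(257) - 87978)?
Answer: -1/87721 ≈ -1.1400e-5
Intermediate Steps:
1/(I(257) - 87978) = 1/(257 - 87978) = 1/(-87721) = -1/87721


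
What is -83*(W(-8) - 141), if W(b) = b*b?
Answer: 6391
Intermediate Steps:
W(b) = b²
-83*(W(-8) - 141) = -83*((-8)² - 141) = -83*(64 - 141) = -83*(-77) = 6391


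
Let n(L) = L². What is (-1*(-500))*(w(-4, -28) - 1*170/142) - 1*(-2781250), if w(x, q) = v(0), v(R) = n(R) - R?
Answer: 197426250/71 ≈ 2.7807e+6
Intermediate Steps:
v(R) = R² - R
w(x, q) = 0 (w(x, q) = 0*(-1 + 0) = 0*(-1) = 0)
(-1*(-500))*(w(-4, -28) - 1*170/142) - 1*(-2781250) = (-1*(-500))*(0 - 1*170/142) - 1*(-2781250) = 500*(0 - 170*1/142) + 2781250 = 500*(0 - 85/71) + 2781250 = 500*(-85/71) + 2781250 = -42500/71 + 2781250 = 197426250/71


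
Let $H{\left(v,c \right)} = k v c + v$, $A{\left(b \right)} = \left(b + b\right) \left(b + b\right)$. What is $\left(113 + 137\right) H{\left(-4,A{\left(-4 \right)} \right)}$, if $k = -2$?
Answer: $127000$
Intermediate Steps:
$A{\left(b \right)} = 4 b^{2}$ ($A{\left(b \right)} = 2 b 2 b = 4 b^{2}$)
$H{\left(v,c \right)} = v - 2 c v$ ($H{\left(v,c \right)} = - 2 v c + v = - 2 c v + v = v - 2 c v$)
$\left(113 + 137\right) H{\left(-4,A{\left(-4 \right)} \right)} = \left(113 + 137\right) \left(- 4 \left(1 - 2 \cdot 4 \left(-4\right)^{2}\right)\right) = 250 \left(- 4 \left(1 - 2 \cdot 4 \cdot 16\right)\right) = 250 \left(- 4 \left(1 - 128\right)\right) = 250 \left(\left(-4\right) \left(-127\right)\right) = 250 \cdot 508 = 127000$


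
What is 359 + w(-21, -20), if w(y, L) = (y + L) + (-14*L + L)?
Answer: 578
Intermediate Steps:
w(y, L) = y - 12*L (w(y, L) = (L + y) - 13*L = y - 12*L)
359 + w(-21, -20) = 359 + (-21 - 12*(-20)) = 359 + (-21 + 240) = 359 + 219 = 578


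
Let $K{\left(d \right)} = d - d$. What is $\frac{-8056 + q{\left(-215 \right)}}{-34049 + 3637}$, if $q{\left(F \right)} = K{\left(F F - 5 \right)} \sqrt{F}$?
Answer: $\frac{2014}{7603} \approx 0.2649$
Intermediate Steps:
$K{\left(d \right)} = 0$
$q{\left(F \right)} = 0$ ($q{\left(F \right)} = 0 \sqrt{F} = 0$)
$\frac{-8056 + q{\left(-215 \right)}}{-34049 + 3637} = \frac{-8056 + 0}{-34049 + 3637} = - \frac{8056}{-30412} = \left(-8056\right) \left(- \frac{1}{30412}\right) = \frac{2014}{7603}$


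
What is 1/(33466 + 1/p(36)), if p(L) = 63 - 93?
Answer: 30/1003979 ≈ 2.9881e-5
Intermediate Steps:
p(L) = -30
1/(33466 + 1/p(36)) = 1/(33466 + 1/(-30)) = 1/(33466 - 1/30) = 1/(1003979/30) = 30/1003979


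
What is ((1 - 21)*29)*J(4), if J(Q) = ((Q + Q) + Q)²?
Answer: -83520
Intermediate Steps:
J(Q) = 9*Q² (J(Q) = (2*Q + Q)² = (3*Q)² = 9*Q²)
((1 - 21)*29)*J(4) = ((1 - 21)*29)*(9*4²) = (-20*29)*(9*16) = -580*144 = -83520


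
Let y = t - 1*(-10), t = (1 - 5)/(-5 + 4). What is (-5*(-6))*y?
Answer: 420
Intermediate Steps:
t = 4 (t = -4/(-1) = -4*(-1) = 4)
y = 14 (y = 4 - 1*(-10) = 4 + 10 = 14)
(-5*(-6))*y = -5*(-6)*14 = 30*14 = 420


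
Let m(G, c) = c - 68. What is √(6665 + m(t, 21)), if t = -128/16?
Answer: √6618 ≈ 81.351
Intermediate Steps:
t = -8 (t = -128*1/16 = -8)
m(G, c) = -68 + c
√(6665 + m(t, 21)) = √(6665 + (-68 + 21)) = √(6665 - 47) = √6618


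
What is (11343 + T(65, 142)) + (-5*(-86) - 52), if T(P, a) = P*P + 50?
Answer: 15996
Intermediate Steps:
T(P, a) = 50 + P² (T(P, a) = P² + 50 = 50 + P²)
(11343 + T(65, 142)) + (-5*(-86) - 52) = (11343 + (50 + 65²)) + (-5*(-86) - 52) = (11343 + (50 + 4225)) + (430 - 52) = (11343 + 4275) + 378 = 15618 + 378 = 15996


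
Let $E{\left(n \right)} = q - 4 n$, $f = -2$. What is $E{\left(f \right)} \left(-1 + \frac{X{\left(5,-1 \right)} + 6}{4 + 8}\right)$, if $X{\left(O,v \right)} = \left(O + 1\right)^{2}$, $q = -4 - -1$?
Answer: $\frac{25}{2} \approx 12.5$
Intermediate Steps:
$q = -3$ ($q = -4 + 1 = -3$)
$X{\left(O,v \right)} = \left(1 + O\right)^{2}$
$E{\left(n \right)} = -3 - 4 n$
$E{\left(f \right)} \left(-1 + \frac{X{\left(5,-1 \right)} + 6}{4 + 8}\right) = \left(-3 - -8\right) \left(-1 + \frac{\left(1 + 5\right)^{2} + 6}{4 + 8}\right) = \left(-3 + 8\right) \left(-1 + \frac{6^{2} + 6}{12}\right) = 5 \left(-1 + \left(36 + 6\right) \frac{1}{12}\right) = 5 \left(-1 + 42 \cdot \frac{1}{12}\right) = 5 \left(-1 + \frac{7}{2}\right) = 5 \cdot \frac{5}{2} = \frac{25}{2}$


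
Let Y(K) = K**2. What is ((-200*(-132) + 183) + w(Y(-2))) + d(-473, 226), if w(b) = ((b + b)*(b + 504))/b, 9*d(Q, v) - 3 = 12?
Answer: 82802/3 ≈ 27601.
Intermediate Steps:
d(Q, v) = 5/3 (d(Q, v) = 1/3 + (1/9)*12 = 1/3 + 4/3 = 5/3)
w(b) = 1008 + 2*b (w(b) = ((2*b)*(504 + b))/b = (2*b*(504 + b))/b = 1008 + 2*b)
((-200*(-132) + 183) + w(Y(-2))) + d(-473, 226) = ((-200*(-132) + 183) + (1008 + 2*(-2)**2)) + 5/3 = ((26400 + 183) + (1008 + 2*4)) + 5/3 = (26583 + (1008 + 8)) + 5/3 = (26583 + 1016) + 5/3 = 27599 + 5/3 = 82802/3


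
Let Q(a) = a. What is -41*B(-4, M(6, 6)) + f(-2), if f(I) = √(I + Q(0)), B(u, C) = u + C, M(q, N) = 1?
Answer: 123 + I*√2 ≈ 123.0 + 1.4142*I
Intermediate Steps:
B(u, C) = C + u
f(I) = √I (f(I) = √(I + 0) = √I)
-41*B(-4, M(6, 6)) + f(-2) = -41*(1 - 4) + √(-2) = -41*(-3) + I*√2 = 123 + I*√2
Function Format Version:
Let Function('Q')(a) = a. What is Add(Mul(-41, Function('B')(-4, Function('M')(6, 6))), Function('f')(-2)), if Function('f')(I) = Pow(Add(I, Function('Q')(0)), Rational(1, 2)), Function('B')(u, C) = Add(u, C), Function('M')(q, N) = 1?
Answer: Add(123, Mul(I, Pow(2, Rational(1, 2)))) ≈ Add(123.00, Mul(1.4142, I))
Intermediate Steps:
Function('B')(u, C) = Add(C, u)
Function('f')(I) = Pow(I, Rational(1, 2)) (Function('f')(I) = Pow(Add(I, 0), Rational(1, 2)) = Pow(I, Rational(1, 2)))
Add(Mul(-41, Function('B')(-4, Function('M')(6, 6))), Function('f')(-2)) = Add(Mul(-41, Add(1, -4)), Pow(-2, Rational(1, 2))) = Add(Mul(-41, -3), Mul(I, Pow(2, Rational(1, 2)))) = Add(123, Mul(I, Pow(2, Rational(1, 2))))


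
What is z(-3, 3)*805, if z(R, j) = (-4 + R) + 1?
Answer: -4830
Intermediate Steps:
z(R, j) = -3 + R
z(-3, 3)*805 = (-3 - 3)*805 = -6*805 = -4830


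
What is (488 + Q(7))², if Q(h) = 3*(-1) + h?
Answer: 242064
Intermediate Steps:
Q(h) = -3 + h
(488 + Q(7))² = (488 + (-3 + 7))² = (488 + 4)² = 492² = 242064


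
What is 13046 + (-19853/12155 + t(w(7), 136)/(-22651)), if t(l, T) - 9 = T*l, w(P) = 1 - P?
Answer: 3591422737412/275322905 ≈ 13044.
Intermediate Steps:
t(l, T) = 9 + T*l
13046 + (-19853/12155 + t(w(7), 136)/(-22651)) = 13046 + (-19853/12155 + (9 + 136*(1 - 1*7))/(-22651)) = 13046 + (-19853*1/12155 + (9 + 136*(1 - 7))*(-1/22651)) = 13046 + (-19853/12155 + (9 + 136*(-6))*(-1/22651)) = 13046 + (-19853/12155 + (9 - 816)*(-1/22651)) = 13046 + (-19853/12155 - 807*(-1/22651)) = 13046 + (-19853/12155 + 807/22651) = 13046 - 439881218/275322905 = 3591422737412/275322905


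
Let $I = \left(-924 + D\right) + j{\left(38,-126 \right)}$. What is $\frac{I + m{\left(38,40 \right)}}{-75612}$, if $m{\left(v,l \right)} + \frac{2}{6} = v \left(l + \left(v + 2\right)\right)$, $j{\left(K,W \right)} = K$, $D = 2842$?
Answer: $- \frac{14987}{226836} \approx -0.06607$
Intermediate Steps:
$m{\left(v,l \right)} = - \frac{1}{3} + v \left(2 + l + v\right)$ ($m{\left(v,l \right)} = - \frac{1}{3} + v \left(l + \left(v + 2\right)\right) = - \frac{1}{3} + v \left(l + \left(2 + v\right)\right) = - \frac{1}{3} + v \left(2 + l + v\right)$)
$I = 1956$ ($I = \left(-924 + 2842\right) + 38 = 1918 + 38 = 1956$)
$\frac{I + m{\left(38,40 \right)}}{-75612} = \frac{1956 + \left(- \frac{1}{3} + 38^{2} + 2 \cdot 38 + 40 \cdot 38\right)}{-75612} = \left(1956 + \left(- \frac{1}{3} + 1444 + 76 + 1520\right)\right) \left(- \frac{1}{75612}\right) = \left(1956 + \frac{9119}{3}\right) \left(- \frac{1}{75612}\right) = \frac{14987}{3} \left(- \frac{1}{75612}\right) = - \frac{14987}{226836}$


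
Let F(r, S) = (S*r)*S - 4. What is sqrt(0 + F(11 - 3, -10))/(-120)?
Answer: -sqrt(199)/60 ≈ -0.23511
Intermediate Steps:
F(r, S) = -4 + r*S**2 (F(r, S) = r*S**2 - 4 = -4 + r*S**2)
sqrt(0 + F(11 - 3, -10))/(-120) = sqrt(0 + (-4 + (11 - 3)*(-10)**2))/(-120) = sqrt(0 + (-4 + 8*100))*(-1/120) = sqrt(0 + (-4 + 800))*(-1/120) = sqrt(0 + 796)*(-1/120) = sqrt(796)*(-1/120) = (2*sqrt(199))*(-1/120) = -sqrt(199)/60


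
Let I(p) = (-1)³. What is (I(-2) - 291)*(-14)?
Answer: 4088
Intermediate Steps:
I(p) = -1
(I(-2) - 291)*(-14) = (-1 - 291)*(-14) = -292*(-14) = 4088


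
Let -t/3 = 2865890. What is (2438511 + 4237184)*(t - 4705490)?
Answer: -88807838696200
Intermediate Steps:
t = -8597670 (t = -3*2865890 = -8597670)
(2438511 + 4237184)*(t - 4705490) = (2438511 + 4237184)*(-8597670 - 4705490) = 6675695*(-13303160) = -88807838696200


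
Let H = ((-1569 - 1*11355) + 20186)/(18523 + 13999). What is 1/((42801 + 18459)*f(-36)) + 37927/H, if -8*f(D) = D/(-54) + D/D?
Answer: 15742057414913/92681275 ≈ 1.6985e+5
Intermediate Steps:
H = 3631/16261 (H = ((-1569 - 11355) + 20186)/32522 = (-12924 + 20186)*(1/32522) = 7262*(1/32522) = 3631/16261 ≈ 0.22329)
f(D) = -⅛ + D/432 (f(D) = -(D/(-54) + D/D)/8 = -(D*(-1/54) + 1)/8 = -(-D/54 + 1)/8 = -(1 - D/54)/8 = -⅛ + D/432)
1/((42801 + 18459)*f(-36)) + 37927/H = 1/((42801 + 18459)*(-⅛ + (1/432)*(-36))) + 37927/(3631/16261) = 1/(61260*(-⅛ - 1/12)) + 37927*(16261/3631) = 1/(61260*(-5/24)) + 616730947/3631 = (1/61260)*(-24/5) + 616730947/3631 = -2/25525 + 616730947/3631 = 15742057414913/92681275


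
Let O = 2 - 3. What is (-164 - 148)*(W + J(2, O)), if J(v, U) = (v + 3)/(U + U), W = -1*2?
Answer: 1404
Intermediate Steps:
W = -2
O = -1
J(v, U) = (3 + v)/(2*U) (J(v, U) = (3 + v)/((2*U)) = (3 + v)*(1/(2*U)) = (3 + v)/(2*U))
(-164 - 148)*(W + J(2, O)) = (-164 - 148)*(-2 + (½)*(3 + 2)/(-1)) = -312*(-2 + (½)*(-1)*5) = -312*(-2 - 5/2) = -312*(-9/2) = 1404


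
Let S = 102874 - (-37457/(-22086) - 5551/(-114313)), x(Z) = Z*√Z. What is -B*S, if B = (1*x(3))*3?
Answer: -259723323800905*√3/280524102 ≈ -1.6036e+6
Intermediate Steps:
x(Z) = Z^(3/2)
S = 259723323800905/2524716918 (S = 102874 - (-37457*(-1/22086) - 5551*(-1/114313)) = 102874 - (37457/22086 + 5551/114313) = 102874 - 1*4404421427/2524716918 = 102874 - 4404421427/2524716918 = 259723323800905/2524716918 ≈ 1.0287e+5)
B = 9*√3 (B = (1*3^(3/2))*3 = (1*(3*√3))*3 = (3*√3)*3 = 9*√3 ≈ 15.588)
-B*S = -9*√3*259723323800905/2524716918 = -259723323800905*√3/280524102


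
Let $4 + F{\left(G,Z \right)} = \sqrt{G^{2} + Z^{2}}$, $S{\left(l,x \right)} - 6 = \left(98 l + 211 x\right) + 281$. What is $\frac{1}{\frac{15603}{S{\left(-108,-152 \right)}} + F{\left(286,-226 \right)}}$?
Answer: $\frac{51252367}{1558748668367} + \frac{398918258 \sqrt{33218}}{26498727362239} \approx 0.0027766$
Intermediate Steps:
$S{\left(l,x \right)} = 287 + 98 l + 211 x$ ($S{\left(l,x \right)} = 6 + \left(\left(98 l + 211 x\right) + 281\right) = 6 + \left(281 + 98 l + 211 x\right) = 287 + 98 l + 211 x$)
$F{\left(G,Z \right)} = -4 + \sqrt{G^{2} + Z^{2}}$
$\frac{1}{\frac{15603}{S{\left(-108,-152 \right)}} + F{\left(286,-226 \right)}} = \frac{1}{\frac{15603}{287 + 98 \left(-108\right) + 211 \left(-152\right)} - \left(4 - \sqrt{286^{2} + \left(-226\right)^{2}}\right)} = \frac{1}{\frac{15603}{287 - 10584 - 32072} - \left(4 - \sqrt{81796 + 51076}\right)} = \frac{1}{\frac{15603}{-42369} - \left(4 - \sqrt{132872}\right)} = \frac{1}{15603 \left(- \frac{1}{42369}\right) - \left(4 - 2 \sqrt{33218}\right)} = \frac{1}{- \frac{5201}{14123} - \left(4 - 2 \sqrt{33218}\right)} = \frac{1}{- \frac{61693}{14123} + 2 \sqrt{33218}}$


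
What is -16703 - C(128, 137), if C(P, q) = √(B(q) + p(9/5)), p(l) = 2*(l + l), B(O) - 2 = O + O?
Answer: -16703 - 2*√1770/5 ≈ -16720.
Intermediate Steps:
B(O) = 2 + 2*O (B(O) = 2 + (O + O) = 2 + 2*O)
p(l) = 4*l (p(l) = 2*(2*l) = 4*l)
C(P, q) = √(46/5 + 2*q) (C(P, q) = √((2 + 2*q) + 4*(9/5)) = √((2 + 2*q) + 36/5) = √(46/5 + 2*q))
-16703 - C(128, 137) = -16703 - √(230 + 50*137)/5 = -16703 - √(230 + 6850)/5 = -16703 - √7080/5 = -16703 - 2*√1770/5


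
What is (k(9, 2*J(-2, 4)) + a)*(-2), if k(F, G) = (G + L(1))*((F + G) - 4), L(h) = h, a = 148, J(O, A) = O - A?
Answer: -450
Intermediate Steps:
k(F, G) = (1 + G)*(-4 + F + G) (k(F, G) = (G + 1)*((F + G) - 4) = (1 + G)*(-4 + F + G))
(k(9, 2*J(-2, 4)) + a)*(-2) = ((-4 + 9 + (2*(-2 - 1*4))² - 6*(-2 - 1*4) + 9*(2*(-2 - 1*4))) + 148)*(-2) = ((-4 + 9 + (2*(-2 - 4))² - 6*(-2 - 4) + 9*(2*(-2 - 4))) + 148)*(-2) = ((-4 + 9 + (2*(-6))² - 6*(-6) + 9*(2*(-6))) + 148)*(-2) = ((-4 + 9 + (-12)² - 3*(-12) + 9*(-12)) + 148)*(-2) = ((-4 + 9 + 144 + 36 - 108) + 148)*(-2) = (77 + 148)*(-2) = 225*(-2) = -450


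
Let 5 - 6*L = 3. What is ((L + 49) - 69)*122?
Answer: -7198/3 ≈ -2399.3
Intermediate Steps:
L = 1/3 (L = 5/6 - 1/6*3 = 5/6 - 1/2 = 1/3 ≈ 0.33333)
((L + 49) - 69)*122 = ((1/3 + 49) - 69)*122 = (148/3 - 69)*122 = -59/3*122 = -7198/3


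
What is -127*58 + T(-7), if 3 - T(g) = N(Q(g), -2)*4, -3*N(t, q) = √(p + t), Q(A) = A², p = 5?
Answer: -7363 + 4*√6 ≈ -7353.2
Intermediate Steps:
N(t, q) = -√(5 + t)/3
T(g) = 3 + 4*√(5 + g²)/3 (T(g) = 3 - (-√(5 + g²)/3)*4 = 3 - (-4)*√(5 + g²)/3 = 3 + 4*√(5 + g²)/3)
-127*58 + T(-7) = -127*58 + (3 + 4*√(5 + (-7)²)/3) = -7366 + (3 + 4*√(5 + 49)/3) = -7366 + (3 + 4*√54/3) = -7366 + (3 + 4*(3*√6)/3) = -7366 + (3 + 4*√6) = -7363 + 4*√6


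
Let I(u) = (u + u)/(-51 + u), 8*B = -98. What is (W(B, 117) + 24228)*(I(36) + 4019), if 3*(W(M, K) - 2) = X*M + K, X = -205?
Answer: 6046850383/60 ≈ 1.0078e+8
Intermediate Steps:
B = -49/4 (B = (⅛)*(-98) = -49/4 ≈ -12.250)
W(M, K) = 2 - 205*M/3 + K/3 (W(M, K) = 2 + (-205*M + K)/3 = 2 + (K - 205*M)/3 = 2 + (-205*M/3 + K/3) = 2 - 205*M/3 + K/3)
I(u) = 2*u/(-51 + u) (I(u) = (2*u)/(-51 + u) = 2*u/(-51 + u))
(W(B, 117) + 24228)*(I(36) + 4019) = ((2 - 205/3*(-49/4) + (⅓)*117) + 24228)*(2*36/(-51 + 36) + 4019) = ((2 + 10045/12 + 39) + 24228)*(2*36/(-15) + 4019) = (10537/12 + 24228)*(2*36*(-1/15) + 4019) = 301273*(-24/5 + 4019)/12 = (301273/12)*(20071/5) = 6046850383/60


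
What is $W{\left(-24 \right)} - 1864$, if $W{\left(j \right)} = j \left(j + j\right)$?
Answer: $-712$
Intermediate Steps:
$W{\left(j \right)} = 2 j^{2}$ ($W{\left(j \right)} = j 2 j = 2 j^{2}$)
$W{\left(-24 \right)} - 1864 = 2 \left(-24\right)^{2} - 1864 = 2 \cdot 576 - 1864 = 1152 - 1864 = -712$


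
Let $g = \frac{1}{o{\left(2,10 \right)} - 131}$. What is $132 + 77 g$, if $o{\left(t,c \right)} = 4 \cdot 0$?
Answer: $\frac{17215}{131} \approx 131.41$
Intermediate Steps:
$o{\left(t,c \right)} = 0$
$g = - \frac{1}{131}$ ($g = \frac{1}{0 - 131} = \frac{1}{-131} = - \frac{1}{131} \approx -0.0076336$)
$132 + 77 g = 132 + 77 \left(- \frac{1}{131}\right) = 132 - \frac{77}{131} = \frac{17215}{131}$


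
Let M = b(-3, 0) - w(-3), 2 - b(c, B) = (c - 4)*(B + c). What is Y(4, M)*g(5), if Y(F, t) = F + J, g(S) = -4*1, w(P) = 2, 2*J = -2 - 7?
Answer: 2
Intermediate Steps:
J = -9/2 (J = (-2 - 7)/2 = (½)*(-9) = -9/2 ≈ -4.5000)
b(c, B) = 2 - (-4 + c)*(B + c) (b(c, B) = 2 - (c - 4)*(B + c) = 2 - (-4 + c)*(B + c))
g(S) = -4
M = -21 (M = (2 - 1*(-3)² + 4*0 + 4*(-3) - 1*0*(-3)) - 1*2 = (2 - 1*9 + 0 - 12 + 0) - 2 = (2 - 9 + 0 - 12 + 0) - 2 = -19 - 2 = -21)
Y(F, t) = -9/2 + F (Y(F, t) = F - 9/2 = -9/2 + F)
Y(4, M)*g(5) = (-9/2 + 4)*(-4) = -½*(-4) = 2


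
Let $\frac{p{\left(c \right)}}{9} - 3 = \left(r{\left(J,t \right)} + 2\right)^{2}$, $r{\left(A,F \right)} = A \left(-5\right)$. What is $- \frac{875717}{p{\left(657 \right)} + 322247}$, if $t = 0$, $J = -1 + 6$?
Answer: $- \frac{875717}{327035} \approx -2.6777$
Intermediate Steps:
$J = 5$
$r{\left(A,F \right)} = - 5 A$
$p{\left(c \right)} = 4788$ ($p{\left(c \right)} = 27 + 9 \left(\left(-5\right) 5 + 2\right)^{2} = 27 + 9 \left(-25 + 2\right)^{2} = 27 + 9 \left(-23\right)^{2} = 27 + 9 \cdot 529 = 27 + 4761 = 4788$)
$- \frac{875717}{p{\left(657 \right)} + 322247} = - \frac{875717}{4788 + 322247} = - \frac{875717}{327035}$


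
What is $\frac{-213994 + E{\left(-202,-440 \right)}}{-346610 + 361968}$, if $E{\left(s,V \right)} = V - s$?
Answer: $- \frac{107116}{7679} \approx -13.949$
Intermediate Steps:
$\frac{-213994 + E{\left(-202,-440 \right)}}{-346610 + 361968} = \frac{-213994 - 238}{-346610 + 361968} = \frac{-213994 + \left(-440 + 202\right)}{15358} = \left(-213994 - 238\right) \frac{1}{15358} = \left(-214232\right) \frac{1}{15358} = - \frac{107116}{7679}$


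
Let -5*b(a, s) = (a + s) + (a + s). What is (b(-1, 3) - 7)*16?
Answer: -624/5 ≈ -124.80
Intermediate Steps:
b(a, s) = -2*a/5 - 2*s/5 (b(a, s) = -((a + s) + (a + s))/5 = -(2*a + 2*s)/5 = -2*a/5 - 2*s/5)
(b(-1, 3) - 7)*16 = ((-2/5*(-1) - 2/5*3) - 7)*16 = ((2/5 - 6/5) - 7)*16 = (-4/5 - 7)*16 = -39/5*16 = -624/5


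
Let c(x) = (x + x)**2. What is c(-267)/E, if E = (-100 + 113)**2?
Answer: 285156/169 ≈ 1687.3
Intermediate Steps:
E = 169 (E = 13**2 = 169)
c(x) = 4*x**2 (c(x) = (2*x)**2 = 4*x**2)
c(-267)/E = (4*(-267)**2)/169 = (4*71289)*(1/169) = 285156*(1/169) = 285156/169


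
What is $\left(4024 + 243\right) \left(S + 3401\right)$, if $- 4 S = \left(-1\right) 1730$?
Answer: $\frac{32715089}{2} \approx 1.6358 \cdot 10^{7}$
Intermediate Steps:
$S = \frac{865}{2}$ ($S = - \frac{\left(-1\right) 1730}{4} = \left(- \frac{1}{4}\right) \left(-1730\right) = \frac{865}{2} \approx 432.5$)
$\left(4024 + 243\right) \left(S + 3401\right) = \left(4024 + 243\right) \left(\frac{865}{2} + 3401\right) = 4267 \cdot \frac{7667}{2} = \frac{32715089}{2}$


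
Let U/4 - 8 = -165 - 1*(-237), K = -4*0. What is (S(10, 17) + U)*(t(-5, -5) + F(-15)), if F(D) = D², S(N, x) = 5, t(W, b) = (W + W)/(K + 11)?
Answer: 801125/11 ≈ 72830.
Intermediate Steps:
K = 0
t(W, b) = 2*W/11 (t(W, b) = (W + W)/(0 + 11) = (2*W)/11 = (2*W)*(1/11) = 2*W/11)
U = 320 (U = 32 + 4*(-165 - 1*(-237)) = 32 + 4*(-165 + 237) = 32 + 4*72 = 32 + 288 = 320)
(S(10, 17) + U)*(t(-5, -5) + F(-15)) = (5 + 320)*((2/11)*(-5) + (-15)²) = 325*(-10/11 + 225) = 325*(2465/11) = 801125/11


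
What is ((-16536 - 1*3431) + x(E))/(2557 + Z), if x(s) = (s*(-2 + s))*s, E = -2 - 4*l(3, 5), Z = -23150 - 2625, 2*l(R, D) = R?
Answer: 20607/23218 ≈ 0.88754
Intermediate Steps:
l(R, D) = R/2
Z = -25775
E = -8 (E = -2 - 2*3 = -2 - 4*3/2 = -2 - 6 = -8)
x(s) = s²*(-2 + s)
((-16536 - 1*3431) + x(E))/(2557 + Z) = ((-16536 - 1*3431) + (-8)²*(-2 - 8))/(2557 - 25775) = ((-16536 - 3431) + 64*(-10))/(-23218) = (-19967 - 640)*(-1/23218) = -20607*(-1/23218) = 20607/23218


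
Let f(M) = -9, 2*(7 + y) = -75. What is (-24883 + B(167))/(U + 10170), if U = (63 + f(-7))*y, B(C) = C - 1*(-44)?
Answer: -8224/2589 ≈ -3.1765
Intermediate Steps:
y = -89/2 (y = -7 + (1/2)*(-75) = -7 - 75/2 = -89/2 ≈ -44.500)
B(C) = 44 + C (B(C) = C + 44 = 44 + C)
U = -2403 (U = (63 - 9)*(-89/2) = 54*(-89/2) = -2403)
(-24883 + B(167))/(U + 10170) = (-24883 + (44 + 167))/(-2403 + 10170) = (-24883 + 211)/7767 = -24672*1/7767 = -8224/2589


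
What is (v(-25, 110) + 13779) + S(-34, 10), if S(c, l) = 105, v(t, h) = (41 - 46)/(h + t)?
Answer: 236027/17 ≈ 13884.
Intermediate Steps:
v(t, h) = -5/(h + t)
(v(-25, 110) + 13779) + S(-34, 10) = (-5/(110 - 25) + 13779) + 105 = (-5/85 + 13779) + 105 = (-5*1/85 + 13779) + 105 = (-1/17 + 13779) + 105 = 234242/17 + 105 = 236027/17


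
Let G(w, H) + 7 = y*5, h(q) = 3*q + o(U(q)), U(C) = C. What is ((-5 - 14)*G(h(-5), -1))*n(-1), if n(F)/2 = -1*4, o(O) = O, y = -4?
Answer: -4104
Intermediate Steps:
h(q) = 4*q (h(q) = 3*q + q = 4*q)
G(w, H) = -27 (G(w, H) = -7 - 4*5 = -7 - 20 = -27)
n(F) = -8 (n(F) = 2*(-1*4) = 2*(-4) = -8)
((-5 - 14)*G(h(-5), -1))*n(-1) = ((-5 - 14)*(-27))*(-8) = -19*(-27)*(-8) = 513*(-8) = -4104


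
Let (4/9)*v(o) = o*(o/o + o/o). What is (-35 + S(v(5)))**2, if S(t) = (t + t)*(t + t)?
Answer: 3960100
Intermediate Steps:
v(o) = 9*o/2 (v(o) = 9*(o*(o/o + o/o))/4 = 9*(o*(1 + 1))/4 = 9*(o*2)/4 = 9*(2*o)/4 = 9*o/2)
S(t) = 4*t**2 (S(t) = (2*t)*(2*t) = 4*t**2)
(-35 + S(v(5)))**2 = (-35 + 4*((9/2)*5)**2)**2 = (-35 + 4*(45/2)**2)**2 = (-35 + 4*(2025/4))**2 = (-35 + 2025)**2 = 1990**2 = 3960100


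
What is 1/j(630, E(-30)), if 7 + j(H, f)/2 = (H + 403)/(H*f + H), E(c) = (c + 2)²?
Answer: -247275/3460817 ≈ -0.071450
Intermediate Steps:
E(c) = (2 + c)²
j(H, f) = -14 + 2*(403 + H)/(H + H*f) (j(H, f) = -14 + 2*((H + 403)/(H*f + H)) = -14 + 2*((403 + H)/(H + H*f)) = -14 + 2*(403 + H)/(H + H*f))
1/j(630, E(-30)) = 1/(2*(403 - 6*630 - 7*630*(2 - 30)²)/(630*(1 + (2 - 30)²))) = 1/(2*(1/630)*(403 - 3780 - 7*630*(-28)²)/(1 + (-28)²)) = 1/(2*(1/630)*(403 - 3780 - 7*630*784)/(1 + 784)) = 1/(2*(1/630)*(403 - 3780 - 3457440)/785) = 1/(2*(1/630)*(1/785)*(-3460817)) = 1/(-3460817/247275) = -247275/3460817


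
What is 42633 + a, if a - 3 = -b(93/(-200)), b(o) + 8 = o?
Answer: 8528893/200 ≈ 42644.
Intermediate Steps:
b(o) = -8 + o
a = 2293/200 (a = 3 - (-8 + 93/(-200)) = 3 - (-8 + 93*(-1/200)) = 3 - (-8 - 93/200) = 3 - 1*(-1693/200) = 3 + 1693/200 = 2293/200 ≈ 11.465)
42633 + a = 42633 + 2293/200 = 8528893/200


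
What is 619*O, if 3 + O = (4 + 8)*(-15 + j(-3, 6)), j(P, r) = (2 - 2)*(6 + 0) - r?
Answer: -157845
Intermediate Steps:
j(P, r) = -r (j(P, r) = 0*6 - r = 0 - r = -r)
O = -255 (O = -3 + (4 + 8)*(-15 - 1*6) = -3 + 12*(-15 - 6) = -3 + 12*(-21) = -3 - 252 = -255)
619*O = 619*(-255) = -157845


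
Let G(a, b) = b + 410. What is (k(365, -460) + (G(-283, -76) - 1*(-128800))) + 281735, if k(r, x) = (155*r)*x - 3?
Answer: -25613634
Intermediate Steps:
G(a, b) = 410 + b
k(r, x) = -3 + 155*r*x (k(r, x) = 155*r*x - 3 = -3 + 155*r*x)
(k(365, -460) + (G(-283, -76) - 1*(-128800))) + 281735 = ((-3 + 155*365*(-460)) + ((410 - 76) - 1*(-128800))) + 281735 = ((-3 - 26024500) + (334 + 128800)) + 281735 = (-26024503 + 129134) + 281735 = -25895369 + 281735 = -25613634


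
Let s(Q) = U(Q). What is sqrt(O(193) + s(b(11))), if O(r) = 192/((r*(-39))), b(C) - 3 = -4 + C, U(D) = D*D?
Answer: 2*sqrt(157336881)/2509 ≈ 9.9987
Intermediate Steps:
U(D) = D**2
b(C) = -1 + C (b(C) = 3 + (-4 + C) = -1 + C)
s(Q) = Q**2
O(r) = -64/(13*r) (O(r) = 192/((-39*r)) = 192*(-1/(39*r)) = -64/(13*r))
sqrt(O(193) + s(b(11))) = sqrt(-64/13/193 + (-1 + 11)**2) = sqrt(-64/13*1/193 + 10**2) = sqrt(-64/2509 + 100) = sqrt(250836/2509) = 2*sqrt(157336881)/2509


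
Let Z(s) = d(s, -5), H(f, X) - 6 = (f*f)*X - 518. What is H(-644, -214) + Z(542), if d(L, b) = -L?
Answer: -88754558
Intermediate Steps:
H(f, X) = -512 + X*f**2 (H(f, X) = 6 + ((f*f)*X - 518) = 6 + (f**2*X - 518) = 6 + (X*f**2 - 518) = 6 + (-518 + X*f**2) = -512 + X*f**2)
Z(s) = -s
H(-644, -214) + Z(542) = (-512 - 214*(-644)**2) - 1*542 = (-512 - 214*414736) - 542 = (-512 - 88753504) - 542 = -88754016 - 542 = -88754558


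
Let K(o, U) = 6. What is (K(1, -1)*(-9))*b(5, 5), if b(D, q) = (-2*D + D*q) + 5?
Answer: -1080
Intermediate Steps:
b(D, q) = 5 - 2*D + D*q
(K(1, -1)*(-9))*b(5, 5) = (6*(-9))*(5 - 2*5 + 5*5) = -54*(5 - 10 + 25) = -54*20 = -1080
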